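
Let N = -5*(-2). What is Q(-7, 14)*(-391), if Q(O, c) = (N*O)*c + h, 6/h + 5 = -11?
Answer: 3066613/8 ≈ 3.8333e+5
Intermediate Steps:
h = -3/8 (h = 6/(-5 - 11) = 6/(-16) = 6*(-1/16) = -3/8 ≈ -0.37500)
N = 10
Q(O, c) = -3/8 + 10*O*c (Q(O, c) = (10*O)*c - 3/8 = 10*O*c - 3/8 = -3/8 + 10*O*c)
Q(-7, 14)*(-391) = (-3/8 + 10*(-7)*14)*(-391) = (-3/8 - 980)*(-391) = -7843/8*(-391) = 3066613/8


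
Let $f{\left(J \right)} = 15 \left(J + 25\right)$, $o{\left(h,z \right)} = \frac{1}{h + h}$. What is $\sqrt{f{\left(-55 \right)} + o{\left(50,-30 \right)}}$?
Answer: $\frac{i \sqrt{44999}}{10} \approx 21.213 i$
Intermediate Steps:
$o{\left(h,z \right)} = \frac{1}{2 h}$
$f{\left(J \right)} = 375 + 15 J$ ($f{\left(J \right)} = 15 \left(25 + J\right) = 375 + 15 J$)
$\sqrt{f{\left(-55 \right)} + o{\left(50,-30 \right)}} = \sqrt{\left(375 + 15 \left(-55\right)\right) + \frac{1}{2 \cdot 50}} = \sqrt{\left(375 - 825\right) + \frac{1}{2} \cdot \frac{1}{50}} = \sqrt{-450 + \frac{1}{100}} = \sqrt{- \frac{44999}{100}} = \frac{i \sqrt{44999}}{10}$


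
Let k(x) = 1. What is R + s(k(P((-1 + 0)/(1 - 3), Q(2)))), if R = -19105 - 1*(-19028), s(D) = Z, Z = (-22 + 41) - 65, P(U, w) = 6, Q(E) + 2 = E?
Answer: -123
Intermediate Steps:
Q(E) = -2 + E
Z = -46 (Z = 19 - 65 = -46)
s(D) = -46
R = -77 (R = -19105 + 19028 = -77)
R + s(k(P((-1 + 0)/(1 - 3), Q(2)))) = -77 - 46 = -123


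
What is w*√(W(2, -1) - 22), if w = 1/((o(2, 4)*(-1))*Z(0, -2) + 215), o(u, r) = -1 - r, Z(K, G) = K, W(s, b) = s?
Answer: 2*I*√5/215 ≈ 0.020801*I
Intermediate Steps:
w = 1/215 (w = 1/(((-1 - 1*4)*(-1))*0 + 215) = 1/(((-1 - 4)*(-1))*0 + 215) = 1/(-5*(-1)*0 + 215) = 1/(5*0 + 215) = 1/(0 + 215) = 1/215 ≈ 0.0046512)
w*√(W(2, -1) - 22) = √(2 - 22)/215 = √(-20)/215 = (2*I*√5)/215 = 2*I*√5/215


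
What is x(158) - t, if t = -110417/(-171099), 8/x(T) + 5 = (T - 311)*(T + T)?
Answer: -5340361993/8273149947 ≈ -0.64550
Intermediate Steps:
x(T) = 8/(-5 + 2*T*(-311 + T)) (x(T) = 8/(-5 + (T - 311)*(T + T)) = 8/(-5 + (-311 + T)*(2*T)) = 8/(-5 + 2*T*(-311 + T)))
t = 110417/171099 (t = -110417*(-1/171099) = 110417/171099 ≈ 0.64534)
x(158) - t = 8/(-5 - 622*158 + 2*158²) - 1*110417/171099 = 8/(-5 - 98276 + 2*24964) - 110417/171099 = 8/(-5 - 98276 + 49928) - 110417/171099 = 8/(-48353) - 110417/171099 = 8*(-1/48353) - 110417/171099 = -8/48353 - 110417/171099 = -5340361993/8273149947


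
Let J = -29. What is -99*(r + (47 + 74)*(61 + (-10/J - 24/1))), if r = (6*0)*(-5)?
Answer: -12973257/29 ≈ -4.4735e+5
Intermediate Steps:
r = 0 (r = 0*(-5) = 0)
-99*(r + (47 + 74)*(61 + (-10/J - 24/1))) = -99*(0 + (47 + 74)*(61 + (-10/(-29) - 24/1))) = -99*(0 + 121*(61 + (-10*(-1/29) - 24*1))) = -99*(0 + 121*(61 + (10/29 - 24))) = -99*(0 + 121*(61 - 686/29)) = -99*(0 + 121*(1083/29)) = -99*(0 + 131043/29) = -99*131043/29 = -12973257/29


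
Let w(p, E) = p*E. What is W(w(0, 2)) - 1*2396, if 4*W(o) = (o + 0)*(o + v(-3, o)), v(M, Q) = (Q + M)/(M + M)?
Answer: -2396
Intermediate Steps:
v(M, Q) = (M + Q)/(2*M) (v(M, Q) = (M + Q)/((2*M)) = (M + Q)*(1/(2*M)) = (M + Q)/(2*M))
w(p, E) = E*p
W(o) = o*(½ + 5*o/6)/4 (W(o) = ((o + 0)*(o + (½)*(-3 + o)/(-3)))/4 = (o*(o + (½)*(-⅓)*(-3 + o)))/4 = (o*(o + (½ - o/6)))/4 = (o*(½ + 5*o/6))/4 = o*(½ + 5*o/6)/4)
W(w(0, 2)) - 1*2396 = (2*0)*(3 + 5*(2*0))/24 - 1*2396 = (1/24)*0*(3 + 5*0) - 2396 = (1/24)*0*(3 + 0) - 2396 = (1/24)*0*3 - 2396 = 0 - 2396 = -2396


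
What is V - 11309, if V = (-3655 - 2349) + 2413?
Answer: -14900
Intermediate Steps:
V = -3591 (V = -6004 + 2413 = -3591)
V - 11309 = -3591 - 11309 = -14900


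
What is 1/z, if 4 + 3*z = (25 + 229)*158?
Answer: 1/13376 ≈ 7.4761e-5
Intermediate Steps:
z = 13376 (z = -4/3 + ((25 + 229)*158)/3 = -4/3 + (254*158)/3 = -4/3 + (⅓)*40132 = -4/3 + 40132/3 = 13376)
1/z = 1/13376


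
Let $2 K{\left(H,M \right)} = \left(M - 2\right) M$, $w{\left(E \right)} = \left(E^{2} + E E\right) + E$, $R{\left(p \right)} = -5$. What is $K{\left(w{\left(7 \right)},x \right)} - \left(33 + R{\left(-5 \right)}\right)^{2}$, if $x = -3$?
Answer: $- \frac{1553}{2} \approx -776.5$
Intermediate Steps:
$w{\left(E \right)} = E + 2 E^{2}$ ($w{\left(E \right)} = \left(E^{2} + E^{2}\right) + E = 2 E^{2} + E = E + 2 E^{2}$)
$K{\left(H,M \right)} = \frac{M \left(-2 + M\right)}{2}$ ($K{\left(H,M \right)} = \frac{\left(M - 2\right) M}{2} = \frac{\left(-2 + M\right) M}{2} = \frac{M \left(-2 + M\right)}{2}$)
$K{\left(w{\left(7 \right)},x \right)} - \left(33 + R{\left(-5 \right)}\right)^{2} = \frac{1}{2} \left(-3\right) \left(-2 - 3\right) - \left(33 - 5\right)^{2} = \frac{1}{2} \left(-3\right) \left(-5\right) - 28^{2} = \frac{15}{2} - 784 = - \frac{1553}{2}$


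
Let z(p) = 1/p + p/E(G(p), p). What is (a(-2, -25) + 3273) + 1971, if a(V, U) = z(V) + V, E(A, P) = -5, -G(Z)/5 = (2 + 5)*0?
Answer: 52419/10 ≈ 5241.9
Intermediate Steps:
G(Z) = 0 (G(Z) = -5*(2 + 5)*0 = -35*0 = -5*0 = 0)
z(p) = 1/p - p/5 (z(p) = 1/p + p/(-5) = 1/p + p*(-⅕) = 1/p - p/5)
a(V, U) = 1/V + 4*V/5 (a(V, U) = (1/V - V/5) + V = 1/V + 4*V/5)
(a(-2, -25) + 3273) + 1971 = ((1/(-2) + (⅘)*(-2)) + 3273) + 1971 = ((-½ - 8/5) + 3273) + 1971 = (-21/10 + 3273) + 1971 = 32709/10 + 1971 = 52419/10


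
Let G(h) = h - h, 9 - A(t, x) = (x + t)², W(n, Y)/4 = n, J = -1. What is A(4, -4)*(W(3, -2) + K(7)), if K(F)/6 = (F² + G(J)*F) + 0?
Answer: 2754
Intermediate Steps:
W(n, Y) = 4*n
A(t, x) = 9 - (t + x)² (A(t, x) = 9 - (x + t)² = 9 - (t + x)²)
G(h) = 0
K(F) = 6*F² (K(F) = 6*((F² + 0*F) + 0) = 6*((F² + 0) + 0) = 6*(F² + 0) = 6*F²)
A(4, -4)*(W(3, -2) + K(7)) = (9 - (4 - 4)²)*(4*3 + 6*7²) = (9 - 1*0²)*(12 + 6*49) = (9 - 1*0)*(12 + 294) = (9 + 0)*306 = 9*306 = 2754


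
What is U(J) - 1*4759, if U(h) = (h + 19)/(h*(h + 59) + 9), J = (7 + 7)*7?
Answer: -73264688/15395 ≈ -4759.0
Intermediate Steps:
J = 98 (J = 14*7 = 98)
U(h) = (19 + h)/(9 + h*(59 + h)) (U(h) = (19 + h)/(h*(59 + h) + 9) = (19 + h)/(9 + h*(59 + h)))
U(J) - 1*4759 = (19 + 98)/(9 + 98² + 59*98) - 1*4759 = 117/(9 + 9604 + 5782) - 4759 = 117/15395 - 4759 = -73264688/15395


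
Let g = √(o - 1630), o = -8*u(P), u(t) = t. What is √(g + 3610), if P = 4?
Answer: √(3610 + I*√1662) ≈ 60.084 + 0.3393*I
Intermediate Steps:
o = -32 (o = -8*4 = -32)
g = I*√1662 (g = √(-32 - 1630) = √(-1662) = I*√1662 ≈ 40.768*I)
√(g + 3610) = √(I*√1662 + 3610) = √(3610 + I*√1662)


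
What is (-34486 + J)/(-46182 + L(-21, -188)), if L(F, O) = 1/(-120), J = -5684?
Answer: 4820400/5541841 ≈ 0.86982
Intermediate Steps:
L(F, O) = -1/120
(-34486 + J)/(-46182 + L(-21, -188)) = (-34486 - 5684)/(-46182 - 1/120) = -40170/(-5541841/120) = -40170*(-120/5541841) = 4820400/5541841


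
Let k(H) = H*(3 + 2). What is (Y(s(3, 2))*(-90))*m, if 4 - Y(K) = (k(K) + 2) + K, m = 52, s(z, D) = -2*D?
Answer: -121680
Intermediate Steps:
k(H) = 5*H (k(H) = H*5 = 5*H)
Y(K) = 2 - 6*K (Y(K) = 4 - ((5*K + 2) + K) = 4 - ((2 + 5*K) + K) = 4 - (2 + 6*K) = 4 + (-2 - 6*K) = 2 - 6*K)
(Y(s(3, 2))*(-90))*m = ((2 - (-12)*2)*(-90))*52 = ((2 - 6*(-4))*(-90))*52 = ((2 + 24)*(-90))*52 = (26*(-90))*52 = -2340*52 = -121680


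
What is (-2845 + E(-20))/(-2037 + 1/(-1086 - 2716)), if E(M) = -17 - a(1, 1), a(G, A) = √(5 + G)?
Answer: 10881324/7744675 + 3802*√6/7744675 ≈ 1.4062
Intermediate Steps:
E(M) = -17 - √6 (E(M) = -17 - √(5 + 1) = -17 - √6)
(-2845 + E(-20))/(-2037 + 1/(-1086 - 2716)) = (-2845 + (-17 - √6))/(-2037 + 1/(-1086 - 2716)) = (-2862 - √6)/(-2037 + 1/(-3802)) = (-2862 - √6)/(-2037 - 1/3802) = (-2862 - √6)/(-7744675/3802) = (-2862 - √6)*(-3802/7744675) = 10881324/7744675 + 3802*√6/7744675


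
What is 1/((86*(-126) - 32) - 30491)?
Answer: -1/41359 ≈ -2.4179e-5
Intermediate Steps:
1/((86*(-126) - 32) - 30491) = 1/((-10836 - 32) - 30491) = 1/(-10868 - 30491) = 1/(-41359) = -1/41359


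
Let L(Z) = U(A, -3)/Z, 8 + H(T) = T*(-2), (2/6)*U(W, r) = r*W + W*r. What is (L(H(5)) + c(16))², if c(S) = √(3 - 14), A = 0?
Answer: -11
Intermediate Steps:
U(W, r) = 6*W*r (U(W, r) = 3*(r*W + W*r) = 3*(W*r + W*r) = 3*(2*W*r) = 6*W*r)
H(T) = -8 - 2*T (H(T) = -8 + T*(-2) = -8 - 2*T)
L(Z) = 0 (L(Z) = (6*0*(-3))/Z = 0/Z = 0)
c(S) = I*√11 (c(S) = √(-11) = I*√11)
(L(H(5)) + c(16))² = (0 + I*√11)² = (I*√11)² = -11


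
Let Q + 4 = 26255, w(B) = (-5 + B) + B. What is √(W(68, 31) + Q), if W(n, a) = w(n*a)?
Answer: √30462 ≈ 174.53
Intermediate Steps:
w(B) = -5 + 2*B
W(n, a) = -5 + 2*a*n (W(n, a) = -5 + 2*(n*a) = -5 + 2*(a*n) = -5 + 2*a*n)
Q = 26251 (Q = -4 + 26255 = 26251)
√(W(68, 31) + Q) = √((-5 + 2*31*68) + 26251) = √((-5 + 4216) + 26251) = √(4211 + 26251) = √30462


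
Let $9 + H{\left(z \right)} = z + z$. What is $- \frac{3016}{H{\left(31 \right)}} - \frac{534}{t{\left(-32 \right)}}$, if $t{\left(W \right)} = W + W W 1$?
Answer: $- \frac{1510087}{26288} \approx -57.444$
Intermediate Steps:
$H{\left(z \right)} = -9 + 2 z$ ($H{\left(z \right)} = -9 + \left(z + z\right) = -9 + 2 z$)
$t{\left(W \right)} = W + W^{2}$ ($t{\left(W \right)} = W + W^{2} \cdot 1 = W + W^{2}$)
$- \frac{3016}{H{\left(31 \right)}} - \frac{534}{t{\left(-32 \right)}} = - \frac{3016}{-9 + 2 \cdot 31} - \frac{534}{\left(-32\right) \left(1 - 32\right)} = - \frac{3016}{-9 + 62} - \frac{534}{\left(-32\right) \left(-31\right)} = - \frac{3016}{53} - \frac{534}{992} = \left(-3016\right) \frac{1}{53} - \frac{267}{496} = - \frac{3016}{53} - \frac{267}{496} = - \frac{1510087}{26288}$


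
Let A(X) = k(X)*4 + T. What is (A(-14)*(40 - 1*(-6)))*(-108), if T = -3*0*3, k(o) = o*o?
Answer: -3894912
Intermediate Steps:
k(o) = o**2
T = 0 (T = 0*3 = 0)
A(X) = 4*X**2 (A(X) = X**2*4 + 0 = 4*X**2 + 0 = 4*X**2)
(A(-14)*(40 - 1*(-6)))*(-108) = ((4*(-14)**2)*(40 - 1*(-6)))*(-108) = ((4*196)*(40 + 6))*(-108) = (784*46)*(-108) = 36064*(-108) = -3894912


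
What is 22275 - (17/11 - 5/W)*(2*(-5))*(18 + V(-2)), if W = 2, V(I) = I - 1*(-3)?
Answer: 243030/11 ≈ 22094.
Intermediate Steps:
V(I) = 3 + I (V(I) = I + 3 = 3 + I)
22275 - (17/11 - 5/W)*(2*(-5))*(18 + V(-2)) = 22275 - (17/11 - 5/2)*(2*(-5))*(18 + (3 - 2)) = 22275 - (17*(1/11) - 5*1/2)*(-10)*(18 + 1) = 22275 - (17/11 - 5/2)*(-10)*19 = 22275 - (-21/22*(-10))*19 = 22275 - 105*19/11 = 22275 - 1*1995/11 = 22275 - 1995/11 = 243030/11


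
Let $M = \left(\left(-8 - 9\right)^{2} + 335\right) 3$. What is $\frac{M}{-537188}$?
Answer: $- \frac{468}{134297} \approx -0.0034848$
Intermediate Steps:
$M = 1872$ ($M = \left(\left(-17\right)^{2} + 335\right) 3 = \left(289 + 335\right) 3 = 624 \cdot 3 = 1872$)
$\frac{M}{-537188} = \frac{1872}{-537188} = 1872 \left(- \frac{1}{537188}\right) = - \frac{468}{134297}$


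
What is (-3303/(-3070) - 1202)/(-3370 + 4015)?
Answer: -3686837/1980150 ≈ -1.8619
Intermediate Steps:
(-3303/(-3070) - 1202)/(-3370 + 4015) = (-3303*(-1/3070) - 1202)/645 = (3303/3070 - 1202)*(1/645) = -3686837/3070*1/645 = -3686837/1980150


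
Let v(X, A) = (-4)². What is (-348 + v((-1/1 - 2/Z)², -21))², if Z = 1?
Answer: 110224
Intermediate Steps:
v(X, A) = 16
(-348 + v((-1/1 - 2/Z)², -21))² = (-348 + 16)² = (-332)² = 110224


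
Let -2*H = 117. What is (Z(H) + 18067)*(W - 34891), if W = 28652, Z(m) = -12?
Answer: -112645145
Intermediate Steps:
H = -117/2 (H = -½*117 = -117/2 ≈ -58.500)
(Z(H) + 18067)*(W - 34891) = (-12 + 18067)*(28652 - 34891) = 18055*(-6239) = -112645145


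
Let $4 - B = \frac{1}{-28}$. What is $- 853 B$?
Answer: $- \frac{96389}{28} \approx -3442.5$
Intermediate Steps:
$B = \frac{113}{28}$ ($B = 4 - \frac{1}{-28} = 4 - - \frac{1}{28} = 4 + \frac{1}{28} = \frac{113}{28} \approx 4.0357$)
$- 853 B = \left(-853\right) \frac{113}{28} = - \frac{96389}{28}$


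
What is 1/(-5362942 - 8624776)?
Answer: -1/13987718 ≈ -7.1491e-8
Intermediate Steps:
1/(-5362942 - 8624776) = 1/(-13987718) = -1/13987718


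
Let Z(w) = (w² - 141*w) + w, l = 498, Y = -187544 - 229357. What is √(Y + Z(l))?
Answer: 3*I*√26513 ≈ 488.48*I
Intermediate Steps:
Y = -416901
Z(w) = w² - 140*w
√(Y + Z(l)) = √(-416901 + 498*(-140 + 498)) = √(-416901 + 498*358) = √(-416901 + 178284) = √(-238617) = 3*I*√26513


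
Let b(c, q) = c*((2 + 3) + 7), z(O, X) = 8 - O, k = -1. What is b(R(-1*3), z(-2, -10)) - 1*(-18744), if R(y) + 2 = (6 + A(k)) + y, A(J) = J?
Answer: 18744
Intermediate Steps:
R(y) = 3 + y (R(y) = -2 + ((6 - 1) + y) = -2 + (5 + y) = 3 + y)
b(c, q) = 12*c (b(c, q) = c*(5 + 7) = c*12 = 12*c)
b(R(-1*3), z(-2, -10)) - 1*(-18744) = 12*(3 - 1*3) - 1*(-18744) = 12*(3 - 3) + 18744 = 12*0 + 18744 = 0 + 18744 = 18744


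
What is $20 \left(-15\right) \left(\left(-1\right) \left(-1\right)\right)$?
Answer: $-300$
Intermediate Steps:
$20 \left(-15\right) \left(\left(-1\right) \left(-1\right)\right) = \left(-300\right) 1 = -300$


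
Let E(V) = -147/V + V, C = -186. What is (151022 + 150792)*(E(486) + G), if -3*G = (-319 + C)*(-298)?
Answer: -1214465883739/81 ≈ -1.4993e+10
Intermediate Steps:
G = -150490/3 (G = -(-319 - 186)*(-298)/3 = -(-505)*(-298)/3 = -1/3*150490 = -150490/3 ≈ -50163.)
E(V) = V - 147/V
(151022 + 150792)*(E(486) + G) = (151022 + 150792)*((486 - 147/486) - 150490/3) = 301814*((486 - 147*1/486) - 150490/3) = 301814*((486 - 49/162) - 150490/3) = 301814*(78683/162 - 150490/3) = 301814*(-8047777/162) = -1214465883739/81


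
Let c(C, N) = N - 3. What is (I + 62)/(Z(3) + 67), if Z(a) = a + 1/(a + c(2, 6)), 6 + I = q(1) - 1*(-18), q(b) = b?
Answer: 450/421 ≈ 1.0689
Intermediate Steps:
c(C, N) = -3 + N
I = 13 (I = -6 + (1 - 1*(-18)) = -6 + (1 + 18) = -6 + 19 = 13)
Z(a) = a + 1/(3 + a) (Z(a) = a + 1/(a + (-3 + 6)) = a + 1/(a + 3) = a + 1/(3 + a))
(I + 62)/(Z(3) + 67) = (13 + 62)/((1 + 3² + 3*3)/(3 + 3) + 67) = 75/((1 + 9 + 9)/6 + 67) = 75/((⅙)*19 + 67) = 75/(19/6 + 67) = 75/(421/6) = 75*(6/421) = 450/421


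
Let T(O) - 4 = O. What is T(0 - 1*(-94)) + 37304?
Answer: 37402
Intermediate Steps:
T(O) = 4 + O
T(0 - 1*(-94)) + 37304 = (4 + (0 - 1*(-94))) + 37304 = (4 + (0 + 94)) + 37304 = (4 + 94) + 37304 = 98 + 37304 = 37402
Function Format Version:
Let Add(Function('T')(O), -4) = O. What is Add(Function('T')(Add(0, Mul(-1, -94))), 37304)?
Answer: 37402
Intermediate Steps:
Function('T')(O) = Add(4, O)
Add(Function('T')(Add(0, Mul(-1, -94))), 37304) = Add(Add(4, Add(0, Mul(-1, -94))), 37304) = Add(Add(4, Add(0, 94)), 37304) = Add(Add(4, 94), 37304) = Add(98, 37304) = 37402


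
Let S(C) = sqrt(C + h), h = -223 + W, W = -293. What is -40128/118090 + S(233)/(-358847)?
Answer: -20064/59045 - I*sqrt(283)/358847 ≈ -0.33981 - 4.688e-5*I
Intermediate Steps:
h = -516 (h = -223 - 293 = -516)
S(C) = sqrt(-516 + C) (S(C) = sqrt(C - 516) = sqrt(-516 + C))
-40128/118090 + S(233)/(-358847) = -40128/118090 + sqrt(-516 + 233)/(-358847) = -40128*1/118090 + sqrt(-283)*(-1/358847) = -20064/59045 + (I*sqrt(283))*(-1/358847) = -20064/59045 - I*sqrt(283)/358847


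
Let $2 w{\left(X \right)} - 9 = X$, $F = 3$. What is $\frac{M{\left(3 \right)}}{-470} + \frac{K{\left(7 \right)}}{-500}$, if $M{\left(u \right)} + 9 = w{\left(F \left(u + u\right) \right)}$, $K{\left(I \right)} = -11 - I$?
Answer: $\frac{621}{23500} \approx 0.026426$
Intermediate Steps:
$w{\left(X \right)} = \frac{9}{2} + \frac{X}{2}$
$M{\left(u \right)} = - \frac{9}{2} + 3 u$ ($M{\left(u \right)} = -9 + \left(\frac{9}{2} + \frac{3 \left(u + u\right)}{2}\right) = -9 + \left(\frac{9}{2} + \frac{3 \cdot 2 u}{2}\right) = -9 + \left(\frac{9}{2} + \frac{6 u}{2}\right) = -9 + \left(\frac{9}{2} + 3 u\right) = - \frac{9}{2} + 3 u$)
$\frac{M{\left(3 \right)}}{-470} + \frac{K{\left(7 \right)}}{-500} = \frac{- \frac{9}{2} + 3 \cdot 3}{-470} + \frac{-11 - 7}{-500} = \left(- \frac{9}{2} + 9\right) \left(- \frac{1}{470}\right) + \left(-11 - 7\right) \left(- \frac{1}{500}\right) = \frac{9}{2} \left(- \frac{1}{470}\right) - - \frac{9}{250} = - \frac{9}{940} + \frac{9}{250} = \frac{621}{23500}$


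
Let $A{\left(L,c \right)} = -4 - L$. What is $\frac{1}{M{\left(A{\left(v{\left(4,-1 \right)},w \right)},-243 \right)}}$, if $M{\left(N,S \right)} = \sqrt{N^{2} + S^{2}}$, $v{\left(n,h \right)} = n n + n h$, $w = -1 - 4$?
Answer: $\frac{\sqrt{59305}}{59305} \approx 0.0041063$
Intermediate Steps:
$w = -5$ ($w = -1 - 4 = -5$)
$v{\left(n,h \right)} = n^{2} + h n$
$\frac{1}{M{\left(A{\left(v{\left(4,-1 \right)},w \right)},-243 \right)}} = \frac{1}{\sqrt{\left(-4 - 4 \left(-1 + 4\right)\right)^{2} + \left(-243\right)^{2}}} = \frac{1}{\sqrt{\left(-4 - 4 \cdot 3\right)^{2} + 59049}} = \frac{1}{\sqrt{\left(-4 - 12\right)^{2} + 59049}} = \frac{1}{\sqrt{\left(-16\right)^{2} + 59049}} = \frac{1}{\sqrt{256 + 59049}} = \frac{1}{\sqrt{59305}} = \frac{\sqrt{59305}}{59305}$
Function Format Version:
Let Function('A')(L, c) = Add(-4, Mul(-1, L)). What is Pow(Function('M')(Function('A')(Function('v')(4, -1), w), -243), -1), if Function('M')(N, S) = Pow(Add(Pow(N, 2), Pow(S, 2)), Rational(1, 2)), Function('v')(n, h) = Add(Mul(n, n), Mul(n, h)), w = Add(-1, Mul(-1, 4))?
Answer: Mul(Rational(1, 59305), Pow(59305, Rational(1, 2))) ≈ 0.0041063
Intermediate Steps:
w = -5 (w = Add(-1, -4) = -5)
Function('v')(n, h) = Add(Pow(n, 2), Mul(h, n))
Pow(Function('M')(Function('A')(Function('v')(4, -1), w), -243), -1) = Pow(Pow(Add(Pow(Add(-4, Mul(-1, Mul(4, Add(-1, 4)))), 2), Pow(-243, 2)), Rational(1, 2)), -1) = Pow(Pow(Add(Pow(Add(-4, Mul(-1, Mul(4, 3))), 2), 59049), Rational(1, 2)), -1) = Pow(Pow(Add(Pow(Add(-4, Mul(-1, 12)), 2), 59049), Rational(1, 2)), -1) = Pow(Pow(Add(Pow(Add(-4, -12), 2), 59049), Rational(1, 2)), -1) = Pow(Pow(Add(Pow(-16, 2), 59049), Rational(1, 2)), -1) = Pow(Pow(Add(256, 59049), Rational(1, 2)), -1) = Pow(Pow(59305, Rational(1, 2)), -1) = Mul(Rational(1, 59305), Pow(59305, Rational(1, 2)))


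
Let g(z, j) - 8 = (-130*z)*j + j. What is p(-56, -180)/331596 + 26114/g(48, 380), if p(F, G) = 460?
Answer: -946090553/98268971994 ≈ -0.0096276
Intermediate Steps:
g(z, j) = 8 + j - 130*j*z (g(z, j) = 8 + ((-130*z)*j + j) = 8 + (-130*j*z + j) = 8 + (j - 130*j*z) = 8 + j - 130*j*z)
p(-56, -180)/331596 + 26114/g(48, 380) = 460/331596 + 26114/(8 + 380 - 130*380*48) = 460*(1/331596) + 26114/(8 + 380 - 2371200) = 115/82899 + 26114/(-2370812) = 115/82899 + 26114*(-1/2370812) = 115/82899 - 13057/1185406 = -946090553/98268971994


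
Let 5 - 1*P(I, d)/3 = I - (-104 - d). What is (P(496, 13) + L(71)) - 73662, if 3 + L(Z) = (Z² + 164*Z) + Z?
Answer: -58733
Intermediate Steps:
L(Z) = -3 + Z² + 165*Z (L(Z) = -3 + ((Z² + 164*Z) + Z) = -3 + (Z² + 165*Z) = -3 + Z² + 165*Z)
P(I, d) = -297 - 3*I - 3*d (P(I, d) = 15 - 3*(I - (-104 - d)) = 15 - 3*(I + (104 + d)) = 15 - 3*(104 + I + d) = 15 + (-312 - 3*I - 3*d) = -297 - 3*I - 3*d)
(P(496, 13) + L(71)) - 73662 = ((-297 - 3*496 - 3*13) + (-3 + 71² + 165*71)) - 73662 = ((-297 - 1488 - 39) + (-3 + 5041 + 11715)) - 73662 = (-1824 + 16753) - 73662 = 14929 - 73662 = -58733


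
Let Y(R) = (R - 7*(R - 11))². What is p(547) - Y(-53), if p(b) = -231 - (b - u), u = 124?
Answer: -156679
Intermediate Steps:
Y(R) = (77 - 6*R)² (Y(R) = (R - 7*(-11 + R))² = (R + (77 - 7*R))² = (77 - 6*R)²)
p(b) = -107 - b (p(b) = -231 - (b - 1*124) = -231 - (b - 124) = -231 - (-124 + b) = -231 + (124 - b) = -107 - b)
p(547) - Y(-53) = (-107 - 1*547) - (-77 + 6*(-53))² = (-107 - 547) - (-77 - 318)² = -654 - 1*(-395)² = -654 - 1*156025 = -654 - 156025 = -156679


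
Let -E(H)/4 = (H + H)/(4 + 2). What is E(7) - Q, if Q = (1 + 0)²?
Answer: -31/3 ≈ -10.333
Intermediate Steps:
E(H) = -4*H/3 (E(H) = -4*(H + H)/(4 + 2) = -4*2*H/6 = -4*H/3)
Q = 1 (Q = 1² = 1)
E(7) - Q = -4/3*7 - 1*1 = -28/3 - 1 = -31/3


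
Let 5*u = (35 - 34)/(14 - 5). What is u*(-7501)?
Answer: -7501/45 ≈ -166.69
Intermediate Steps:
u = 1/45 (u = ((35 - 34)/(14 - 5))/5 = (1/9)/5 = (1*(⅑))/5 = (⅕)*(⅑) = 1/45 ≈ 0.022222)
u*(-7501) = (1/45)*(-7501) = -7501/45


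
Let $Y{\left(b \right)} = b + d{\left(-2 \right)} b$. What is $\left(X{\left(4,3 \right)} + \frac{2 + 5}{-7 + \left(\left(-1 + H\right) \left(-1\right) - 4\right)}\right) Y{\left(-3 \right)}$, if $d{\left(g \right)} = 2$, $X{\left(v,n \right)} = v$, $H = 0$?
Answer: $- \frac{297}{10} \approx -29.7$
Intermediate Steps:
$Y{\left(b \right)} = 3 b$ ($Y{\left(b \right)} = b + 2 b = 3 b$)
$\left(X{\left(4,3 \right)} + \frac{2 + 5}{-7 + \left(\left(-1 + H\right) \left(-1\right) - 4\right)}\right) Y{\left(-3 \right)} = \left(4 + \frac{2 + 5}{-7 - \left(4 - \left(-1 + 0\right) \left(-1\right)\right)}\right) 3 \left(-3\right) = \left(4 + \frac{7}{-7 - 3}\right) \left(-9\right) = \left(4 + \frac{7}{-10}\right) \left(-9\right) = \left(4 + 7 \left(- \frac{1}{10}\right)\right) \left(-9\right) = \left(4 - \frac{7}{10}\right) \left(-9\right) = \frac{33}{10} \left(-9\right) = - \frac{297}{10}$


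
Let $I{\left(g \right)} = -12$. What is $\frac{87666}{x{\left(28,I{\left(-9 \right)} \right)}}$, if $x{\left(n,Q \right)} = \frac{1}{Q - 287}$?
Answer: $-26212134$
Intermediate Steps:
$x{\left(n,Q \right)} = \frac{1}{-287 + Q}$
$\frac{87666}{x{\left(28,I{\left(-9 \right)} \right)}} = \frac{87666}{\frac{1}{-287 - 12}} = \frac{87666}{\frac{1}{-299}} = \frac{87666}{- \frac{1}{299}} = 87666 \left(-299\right) = -26212134$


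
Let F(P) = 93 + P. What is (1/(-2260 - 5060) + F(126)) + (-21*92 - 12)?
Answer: -12627001/7320 ≈ -1725.0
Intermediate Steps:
(1/(-2260 - 5060) + F(126)) + (-21*92 - 12) = (1/(-2260 - 5060) + (93 + 126)) + (-21*92 - 12) = (1/(-7320) + 219) + (-1932 - 12) = (-1/7320 + 219) - 1944 = 1603079/7320 - 1944 = -12627001/7320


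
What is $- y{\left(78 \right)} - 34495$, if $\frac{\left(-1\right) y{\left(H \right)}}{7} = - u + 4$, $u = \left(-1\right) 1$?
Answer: $-34460$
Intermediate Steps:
$u = -1$
$y{\left(H \right)} = -35$ ($y{\left(H \right)} = - 7 \left(\left(-1\right) \left(-1\right) + 4\right) = - 7 \left(1 + 4\right) = \left(-7\right) 5 = -35$)
$- y{\left(78 \right)} - 34495 = \left(-1\right) \left(-35\right) - 34495 = 35 - 34495 = -34460$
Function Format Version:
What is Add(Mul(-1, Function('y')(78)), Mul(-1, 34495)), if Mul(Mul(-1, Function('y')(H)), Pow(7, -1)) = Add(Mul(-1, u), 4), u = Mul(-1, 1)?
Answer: -34460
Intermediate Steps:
u = -1
Function('y')(H) = -35 (Function('y')(H) = Mul(-7, Add(Mul(-1, -1), 4)) = Mul(-7, Add(1, 4)) = Mul(-7, 5) = -35)
Add(Mul(-1, Function('y')(78)), Mul(-1, 34495)) = Add(Mul(-1, -35), Mul(-1, 34495)) = Add(35, -34495) = -34460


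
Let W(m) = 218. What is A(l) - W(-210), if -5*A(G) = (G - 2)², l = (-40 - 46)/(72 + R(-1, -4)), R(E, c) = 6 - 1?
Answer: -1304042/5929 ≈ -219.94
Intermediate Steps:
R(E, c) = 5
l = -86/77 (l = (-40 - 46)/(72 + 5) = -86/77 ≈ -1.1169)
A(G) = -(-2 + G)²/5 (A(G) = -(G - 2)²/5 = -(-2 + G)²/5)
A(l) - W(-210) = -(-2 - 86/77)²/5 - 1*218 = -(-240/77)²/5 - 218 = -⅕*57600/5929 - 218 = -11520/5929 - 218 = -1304042/5929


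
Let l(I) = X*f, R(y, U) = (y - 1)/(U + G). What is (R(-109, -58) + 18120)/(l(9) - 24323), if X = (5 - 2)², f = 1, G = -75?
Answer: -1205035/1616881 ≈ -0.74528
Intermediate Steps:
R(y, U) = (-1 + y)/(-75 + U) (R(y, U) = (y - 1)/(U - 75) = (-1 + y)/(-75 + U))
X = 9 (X = 3² = 9)
l(I) = 9 (l(I) = 9*1 = 9)
(R(-109, -58) + 18120)/(l(9) - 24323) = ((-1 - 109)/(-75 - 58) + 18120)/(9 - 24323) = (-110/(-133) + 18120)/(-24314) = (-1/133*(-110) + 18120)*(-1/24314) = (110/133 + 18120)*(-1/24314) = (2410070/133)*(-1/24314) = -1205035/1616881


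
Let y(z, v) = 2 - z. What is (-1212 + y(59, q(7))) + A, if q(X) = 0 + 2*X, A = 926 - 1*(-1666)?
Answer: 1323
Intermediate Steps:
A = 2592 (A = 926 + 1666 = 2592)
q(X) = 2*X
(-1212 + y(59, q(7))) + A = (-1212 + (2 - 1*59)) + 2592 = (-1212 + (2 - 59)) + 2592 = (-1212 - 57) + 2592 = -1269 + 2592 = 1323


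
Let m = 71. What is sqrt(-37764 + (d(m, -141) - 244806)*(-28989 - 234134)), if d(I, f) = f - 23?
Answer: sqrt(64457203546) ≈ 2.5388e+5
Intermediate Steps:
d(I, f) = -23 + f
sqrt(-37764 + (d(m, -141) - 244806)*(-28989 - 234134)) = sqrt(-37764 + ((-23 - 141) - 244806)*(-28989 - 234134)) = sqrt(-37764 + (-164 - 244806)*(-263123)) = sqrt(-37764 - 244970*(-263123)) = sqrt(-37764 + 64457241310) = sqrt(64457203546)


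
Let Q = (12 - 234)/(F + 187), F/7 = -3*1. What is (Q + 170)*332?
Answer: 55996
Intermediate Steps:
F = -21 (F = 7*(-3*1) = 7*(-3) = -21)
Q = -111/83 (Q = (12 - 234)/(-21 + 187) = -222/166 = -222*1/166 = -111/83 ≈ -1.3373)
(Q + 170)*332 = (-111/83 + 170)*332 = (13999/83)*332 = 55996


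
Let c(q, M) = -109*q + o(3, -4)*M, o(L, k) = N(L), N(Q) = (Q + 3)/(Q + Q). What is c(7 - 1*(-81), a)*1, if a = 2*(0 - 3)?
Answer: -9598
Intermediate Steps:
a = -6 (a = 2*(-3) = -6)
N(Q) = (3 + Q)/(2*Q) (N(Q) = (3 + Q)/((2*Q)) = (3 + Q)*(1/(2*Q)) = (3 + Q)/(2*Q))
o(L, k) = (3 + L)/(2*L)
c(q, M) = M - 109*q (c(q, M) = -109*q + ((½)*(3 + 3)/3)*M = -109*q + ((½)*(⅓)*6)*M = -109*q + 1*M = -109*q + M = M - 109*q)
c(7 - 1*(-81), a)*1 = (-6 - 109*(7 - 1*(-81)))*1 = (-6 - 109*(7 + 81))*1 = (-6 - 109*88)*1 = (-6 - 9592)*1 = -9598*1 = -9598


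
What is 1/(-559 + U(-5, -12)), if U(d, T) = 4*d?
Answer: -1/579 ≈ -0.0017271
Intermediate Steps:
1/(-559 + U(-5, -12)) = 1/(-559 + 4*(-5)) = 1/(-559 - 20) = 1/(-579) = -1/579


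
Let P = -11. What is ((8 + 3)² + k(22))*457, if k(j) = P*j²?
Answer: -2377771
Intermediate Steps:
k(j) = -11*j²
((8 + 3)² + k(22))*457 = ((8 + 3)² - 11*22²)*457 = (11² - 11*484)*457 = (121 - 5324)*457 = -5203*457 = -2377771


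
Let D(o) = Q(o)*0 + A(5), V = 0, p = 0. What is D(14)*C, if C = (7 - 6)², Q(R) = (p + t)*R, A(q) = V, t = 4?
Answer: 0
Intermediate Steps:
A(q) = 0
Q(R) = 4*R (Q(R) = (0 + 4)*R = 4*R)
C = 1 (C = 1² = 1)
D(o) = 0 (D(o) = (4*o)*0 + 0 = 0 + 0 = 0)
D(14)*C = 0*1 = 0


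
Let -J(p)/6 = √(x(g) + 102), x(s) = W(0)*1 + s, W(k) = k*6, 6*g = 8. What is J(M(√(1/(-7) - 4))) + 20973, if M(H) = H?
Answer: 20973 - 2*√930 ≈ 20912.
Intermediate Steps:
g = 4/3 (g = (⅙)*8 = 4/3 ≈ 1.3333)
W(k) = 6*k
x(s) = s (x(s) = (6*0)*1 + s = 0*1 + s = 0 + s = s)
J(p) = -2*√930 (J(p) = -6*√(4/3 + 102) = -2*√930)
J(M(√(1/(-7) - 4))) + 20973 = -2*√930 + 20973 = 20973 - 2*√930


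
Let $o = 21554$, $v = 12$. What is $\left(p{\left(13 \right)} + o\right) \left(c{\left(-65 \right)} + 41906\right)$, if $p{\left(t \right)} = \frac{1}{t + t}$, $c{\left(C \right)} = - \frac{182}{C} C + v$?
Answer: $\frac{11694531540}{13} \approx 8.9958 \cdot 10^{8}$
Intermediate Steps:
$c{\left(C \right)} = -170$ ($c{\left(C \right)} = - \frac{182}{C} C + 12 = -182 + 12 = -170$)
$p{\left(t \right)} = \frac{1}{2 t}$
$\left(p{\left(13 \right)} + o\right) \left(c{\left(-65 \right)} + 41906\right) = \left(\frac{1}{2 \cdot 13} + 21554\right) \left(-170 + 41906\right) = \left(\frac{1}{2} \cdot \frac{1}{13} + 21554\right) 41736 = \left(\frac{1}{26} + 21554\right) 41736 = \frac{560405}{26} \cdot 41736 = \frac{11694531540}{13}$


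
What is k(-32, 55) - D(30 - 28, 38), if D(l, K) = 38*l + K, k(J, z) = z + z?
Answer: -4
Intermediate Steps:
k(J, z) = 2*z
D(l, K) = K + 38*l
k(-32, 55) - D(30 - 28, 38) = 2*55 - (38 + 38*(30 - 28)) = 110 - (38 + 38*2) = 110 - (38 + 76) = 110 - 1*114 = 110 - 114 = -4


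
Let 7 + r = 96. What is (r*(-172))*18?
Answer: -275544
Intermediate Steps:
r = 89 (r = -7 + 96 = 89)
(r*(-172))*18 = (89*(-172))*18 = -15308*18 = -275544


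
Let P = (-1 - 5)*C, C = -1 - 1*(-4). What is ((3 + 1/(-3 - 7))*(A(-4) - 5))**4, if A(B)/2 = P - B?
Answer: 838779390801/10000 ≈ 8.3878e+7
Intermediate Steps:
C = 3 (C = -1 + 4 = 3)
P = -18 (P = (-1 - 5)*3 = -6*3 = -18)
A(B) = -36 - 2*B (A(B) = 2*(-18 - B) = -36 - 2*B)
((3 + 1/(-3 - 7))*(A(-4) - 5))**4 = ((3 + 1/(-3 - 7))*((-36 - 2*(-4)) - 5))**4 = ((3 + 1/(-10))*((-36 + 8) - 5))**4 = ((3 - 1/10)*(-28 - 5))**4 = ((29/10)*(-33))**4 = (-957/10)**4 = 838779390801/10000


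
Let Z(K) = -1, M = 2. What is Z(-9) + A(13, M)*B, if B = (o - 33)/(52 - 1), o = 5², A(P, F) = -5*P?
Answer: 469/51 ≈ 9.1961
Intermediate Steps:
o = 25
B = -8/51 (B = (25 - 33)/(52 - 1) = -8/51 ≈ -0.15686)
Z(-9) + A(13, M)*B = -1 - 5*13*(-8/51) = -1 - 65*(-8/51) = -1 + 520/51 = 469/51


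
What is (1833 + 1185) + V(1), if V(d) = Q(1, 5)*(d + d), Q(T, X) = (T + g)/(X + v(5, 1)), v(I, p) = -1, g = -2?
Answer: 6035/2 ≈ 3017.5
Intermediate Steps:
Q(T, X) = (-2 + T)/(-1 + X) (Q(T, X) = (T - 2)/(X - 1) = (-2 + T)/(-1 + X))
V(d) = -d/2 (V(d) = ((-2 + 1)/(-1 + 5))*(d + d) = (-1/4)*(2*d) = ((¼)*(-1))*(2*d) = -d/2)
(1833 + 1185) + V(1) = (1833 + 1185) - ½*1 = 3018 - ½ = 6035/2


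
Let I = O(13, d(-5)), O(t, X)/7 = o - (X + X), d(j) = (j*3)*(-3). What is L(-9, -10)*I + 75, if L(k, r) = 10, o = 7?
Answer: -5735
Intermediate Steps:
d(j) = -9*j (d(j) = (3*j)*(-3) = -9*j)
O(t, X) = 49 - 14*X (O(t, X) = 7*(7 - (X + X)) = 7*(7 - 2*X) = 49 - 14*X)
I = -581 (I = 49 - (-126)*(-5) = 49 - 14*45 = 49 - 630 = -581)
L(-9, -10)*I + 75 = 10*(-581) + 75 = -5810 + 75 = -5735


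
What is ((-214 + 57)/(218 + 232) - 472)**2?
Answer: 45180478249/202500 ≈ 2.2311e+5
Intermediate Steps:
((-214 + 57)/(218 + 232) - 472)**2 = (-157/450 - 472)**2 = (-212557/450)**2 = 45180478249/202500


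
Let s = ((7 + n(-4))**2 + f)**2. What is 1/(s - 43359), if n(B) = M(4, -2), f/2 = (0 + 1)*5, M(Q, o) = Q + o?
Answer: -1/35078 ≈ -2.8508e-5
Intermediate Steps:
f = 10 (f = 2*((0 + 1)*5) = 2*(1*5) = 2*5 = 10)
n(B) = 2 (n(B) = 4 - 2 = 2)
s = 8281 (s = ((7 + 2)**2 + 10)**2 = (9**2 + 10)**2 = (81 + 10)**2 = 91**2 = 8281)
1/(s - 43359) = 1/(8281 - 43359) = 1/(-35078) = -1/35078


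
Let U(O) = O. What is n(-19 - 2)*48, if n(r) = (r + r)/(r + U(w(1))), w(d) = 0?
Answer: 96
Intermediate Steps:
n(r) = 2 (n(r) = (r + r)/(r + 0) = (2*r)/r = 2)
n(-19 - 2)*48 = 2*48 = 96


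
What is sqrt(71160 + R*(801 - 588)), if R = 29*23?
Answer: sqrt(213231) ≈ 461.77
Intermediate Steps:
R = 667
sqrt(71160 + R*(801 - 588)) = sqrt(71160 + 667*(801 - 588)) = sqrt(71160 + 667*213) = sqrt(71160 + 142071) = sqrt(213231)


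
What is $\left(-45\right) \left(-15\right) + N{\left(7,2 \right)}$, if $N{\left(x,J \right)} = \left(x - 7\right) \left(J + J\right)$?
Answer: $675$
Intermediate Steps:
$N{\left(x,J \right)} = 2 J \left(-7 + x\right)$ ($N{\left(x,J \right)} = \left(-7 + x\right) 2 J = 2 J \left(-7 + x\right)$)
$\left(-45\right) \left(-15\right) + N{\left(7,2 \right)} = \left(-45\right) \left(-15\right) + 2 \cdot 2 \left(-7 + 7\right) = 675 + 2 \cdot 2 \cdot 0 = 675 + 0 = 675$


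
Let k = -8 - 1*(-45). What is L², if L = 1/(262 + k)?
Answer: 1/89401 ≈ 1.1186e-5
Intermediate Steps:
k = 37 (k = -8 + 45 = 37)
L = 1/299 (L = 1/(262 + 37) = 1/299 ≈ 0.0033445)
L² = (1/299)² = 1/89401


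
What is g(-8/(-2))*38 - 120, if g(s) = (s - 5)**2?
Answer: -82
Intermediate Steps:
g(s) = (-5 + s)**2
g(-8/(-2))*38 - 120 = (-5 - 8/(-2))**2*38 - 120 = (-5 - 8*(-1/2))**2*38 - 120 = (-5 + 4)**2*38 - 120 = (-1)**2*38 - 120 = 1*38 - 120 = 38 - 120 = -82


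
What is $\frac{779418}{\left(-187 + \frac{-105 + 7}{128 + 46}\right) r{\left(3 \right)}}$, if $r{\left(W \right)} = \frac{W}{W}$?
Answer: $- \frac{33904683}{8159} \approx -4155.5$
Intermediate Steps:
$r{\left(W \right)} = 1$
$\frac{779418}{\left(-187 + \frac{-105 + 7}{128 + 46}\right) r{\left(3 \right)}} = \frac{779418}{\left(-187 + \frac{-105 + 7}{128 + 46}\right) 1} = \frac{779418}{\left(-187 - \frac{98}{174}\right) 1} = \frac{779418}{\left(-187 - \frac{49}{87}\right) 1} = \frac{779418}{\left(- \frac{16318}{87}\right) 1} = \frac{779418}{- \frac{16318}{87}} = 779418 \left(- \frac{87}{16318}\right) = - \frac{33904683}{8159}$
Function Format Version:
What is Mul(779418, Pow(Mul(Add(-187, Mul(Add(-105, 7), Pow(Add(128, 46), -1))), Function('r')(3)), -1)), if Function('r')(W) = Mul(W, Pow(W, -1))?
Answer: Rational(-33904683, 8159) ≈ -4155.5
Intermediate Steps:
Function('r')(W) = 1
Mul(779418, Pow(Mul(Add(-187, Mul(Add(-105, 7), Pow(Add(128, 46), -1))), Function('r')(3)), -1)) = Mul(779418, Pow(Mul(Add(-187, Mul(Add(-105, 7), Pow(Add(128, 46), -1))), 1), -1)) = Mul(779418, Pow(Mul(Add(-187, Mul(-98, Pow(174, -1))), 1), -1)) = Mul(779418, Pow(Mul(Add(-187, Mul(-98, Rational(1, 174))), 1), -1)) = Mul(779418, Pow(Mul(Add(-187, Rational(-49, 87)), 1), -1)) = Mul(779418, Pow(Mul(Rational(-16318, 87), 1), -1)) = Mul(779418, Pow(Rational(-16318, 87), -1)) = Mul(779418, Rational(-87, 16318)) = Rational(-33904683, 8159)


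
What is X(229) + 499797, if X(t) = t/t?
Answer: 499798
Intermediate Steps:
X(t) = 1
X(229) + 499797 = 1 + 499797 = 499798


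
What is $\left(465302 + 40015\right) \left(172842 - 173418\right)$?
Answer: $-291062592$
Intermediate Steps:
$\left(465302 + 40015\right) \left(172842 - 173418\right) = 505317 \left(-576\right) = -291062592$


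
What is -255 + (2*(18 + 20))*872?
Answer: 66017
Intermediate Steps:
-255 + (2*(18 + 20))*872 = -255 + (2*38)*872 = -255 + 76*872 = -255 + 66272 = 66017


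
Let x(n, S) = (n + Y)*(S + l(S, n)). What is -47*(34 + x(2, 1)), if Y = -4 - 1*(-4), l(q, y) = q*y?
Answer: -1880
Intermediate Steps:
Y = 0 (Y = -4 + 4 = 0)
x(n, S) = n*(S + S*n) (x(n, S) = (n + 0)*(S + S*n) = n*(S + S*n))
-47*(34 + x(2, 1)) = -47*(34 + 1*2*(1 + 2)) = -47*(34 + 1*2*3) = -47*(34 + 6) = -47*40 = -1880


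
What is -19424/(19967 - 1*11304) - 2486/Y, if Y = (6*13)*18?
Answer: -24403757/6081426 ≈ -4.0128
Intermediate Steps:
Y = 1404 (Y = 78*18 = 1404)
-19424/(19967 - 1*11304) - 2486/Y = -19424/(19967 - 1*11304) - 2486/1404 = -19424/(19967 - 11304) - 2486*1/1404 = -19424/8663 - 1243/702 = -24403757/6081426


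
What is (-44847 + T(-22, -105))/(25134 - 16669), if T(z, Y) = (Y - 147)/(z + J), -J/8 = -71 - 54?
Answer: -7310103/1379795 ≈ -5.2980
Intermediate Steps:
J = 1000 (J = -8*(-71 - 54) = -8*(-125) = 1000)
T(z, Y) = (-147 + Y)/(1000 + z) (T(z, Y) = (Y - 147)/(z + 1000) = (-147 + Y)/(1000 + z))
(-44847 + T(-22, -105))/(25134 - 16669) = (-44847 + (-147 - 105)/(1000 - 22))/(25134 - 16669) = (-44847 - 252/978)/8465 = (-44847 + (1/978)*(-252))*(1/8465) = (-44847 - 42/163)*(1/8465) = -7310103/163*1/8465 = -7310103/1379795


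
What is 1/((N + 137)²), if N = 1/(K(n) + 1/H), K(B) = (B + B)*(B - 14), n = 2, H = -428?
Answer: 422097025/7919929892169 ≈ 5.3296e-5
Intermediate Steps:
K(B) = 2*B*(-14 + B) (K(B) = (2*B)*(-14 + B) = 2*B*(-14 + B))
N = -428/20545 (N = 1/(2*2*(-14 + 2) + 1/(-428)) = 1/(2*2*(-12) - 1/428) = 1/(-48 - 1/428) = 1/(-20545/428) = -428/20545 ≈ -0.020832)
1/((N + 137)²) = 1/((-428/20545 + 137)²) = 1/((2814237/20545)²) = 1/(7919929892169/422097025) = 422097025/7919929892169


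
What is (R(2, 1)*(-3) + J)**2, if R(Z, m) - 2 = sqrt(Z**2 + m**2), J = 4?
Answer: 49 + 12*sqrt(5) ≈ 75.833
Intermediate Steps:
R(Z, m) = 2 + sqrt(Z**2 + m**2)
(R(2, 1)*(-3) + J)**2 = ((2 + sqrt(2**2 + 1**2))*(-3) + 4)**2 = ((2 + sqrt(4 + 1))*(-3) + 4)**2 = ((2 + sqrt(5))*(-3) + 4)**2 = ((-6 - 3*sqrt(5)) + 4)**2 = (-2 - 3*sqrt(5))**2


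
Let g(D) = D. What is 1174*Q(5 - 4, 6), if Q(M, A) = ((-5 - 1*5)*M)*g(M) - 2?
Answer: -14088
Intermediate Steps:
Q(M, A) = -2 - 10*M**2 (Q(M, A) = ((-5 - 1*5)*M)*M - 2 = ((-5 - 5)*M)*M - 2 = (-10*M)*M - 2 = -10*M**2 - 2 = -2 - 10*M**2)
1174*Q(5 - 4, 6) = 1174*(-2 - 10*(5 - 4)**2) = 1174*(-2 - 10*1**2) = 1174*(-2 - 10*1) = 1174*(-2 - 10) = 1174*(-12) = -14088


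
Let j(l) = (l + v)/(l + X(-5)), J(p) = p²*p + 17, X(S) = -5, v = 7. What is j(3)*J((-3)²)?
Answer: -3730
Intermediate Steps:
J(p) = 17 + p³ (J(p) = p³ + 17 = 17 + p³)
j(l) = (7 + l)/(-5 + l) (j(l) = (l + 7)/(l - 5) = (7 + l)/(-5 + l))
j(3)*J((-3)²) = ((7 + 3)/(-5 + 3))*(17 + ((-3)²)³) = (10/(-2))*(17 + 9³) = (-½*10)*(17 + 729) = -5*746 = -3730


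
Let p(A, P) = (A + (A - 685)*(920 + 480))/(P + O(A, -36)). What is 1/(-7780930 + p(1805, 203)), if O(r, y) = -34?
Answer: -169/1313407365 ≈ -1.2867e-7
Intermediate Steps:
p(A, P) = (-959000 + 1401*A)/(-34 + P) (p(A, P) = (A + (A - 685)*(920 + 480))/(P - 34) = (A + (-685 + A)*1400)/(-34 + P) = (A + (-959000 + 1400*A))/(-34 + P) = (-959000 + 1401*A)/(-34 + P))
1/(-7780930 + p(1805, 203)) = 1/(-7780930 + (-959000 + 1401*1805)/(-34 + 203)) = 1/(-7780930 + (-959000 + 2528805)/169) = 1/(-7780930 + (1/169)*1569805) = 1/(-7780930 + 1569805/169) = 1/(-1313407365/169) = -169/1313407365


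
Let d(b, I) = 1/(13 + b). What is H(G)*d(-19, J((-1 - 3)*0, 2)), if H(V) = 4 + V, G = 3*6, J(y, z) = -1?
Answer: -11/3 ≈ -3.6667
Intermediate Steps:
G = 18
H(G)*d(-19, J((-1 - 3)*0, 2)) = (4 + 18)/(13 - 19) = 22/(-6) = 22*(-⅙) = -11/3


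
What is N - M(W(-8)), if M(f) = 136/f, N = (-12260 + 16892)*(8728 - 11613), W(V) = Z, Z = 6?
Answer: -40090028/3 ≈ -1.3363e+7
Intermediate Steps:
W(V) = 6
N = -13363320 (N = 4632*(-2885) = -13363320)
N - M(W(-8)) = -13363320 - 136/6 = -13363320 - 1*68/3 = -13363320 - 68/3 = -40090028/3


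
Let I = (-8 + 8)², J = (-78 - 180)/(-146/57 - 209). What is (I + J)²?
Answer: 216266436/145419481 ≈ 1.4872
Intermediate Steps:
J = 14706/12059 (J = -258/(-146*1/57 - 209) = -258/(-146/57 - 209) = -258/(-12059/57) = -258*(-57/12059) = 14706/12059 ≈ 1.2195)
I = 0 (I = 0² = 0)
(I + J)² = (0 + 14706/12059)² = (14706/12059)² = 216266436/145419481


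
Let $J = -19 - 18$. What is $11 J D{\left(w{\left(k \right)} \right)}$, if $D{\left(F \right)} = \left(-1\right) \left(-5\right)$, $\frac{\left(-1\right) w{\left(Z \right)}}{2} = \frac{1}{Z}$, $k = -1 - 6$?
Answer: $-2035$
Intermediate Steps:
$k = -7$ ($k = -1 - 6 = -7$)
$J = -37$ ($J = -19 - 18 = -37$)
$w{\left(Z \right)} = - \frac{2}{Z}$
$D{\left(F \right)} = 5$
$11 J D{\left(w{\left(k \right)} \right)} = 11 \left(-37\right) 5 = \left(-407\right) 5 = -2035$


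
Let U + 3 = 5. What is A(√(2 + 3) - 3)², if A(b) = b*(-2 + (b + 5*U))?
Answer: 120 - 40*√5 ≈ 30.557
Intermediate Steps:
U = 2 (U = -3 + 5 = 2)
A(b) = b*(8 + b) (A(b) = b*(-2 + (b + 5*2)) = b*(-2 + (b + 10)) = b*(-2 + (10 + b)) = b*(8 + b))
A(√(2 + 3) - 3)² = ((√(2 + 3) - 3)*(8 + (√(2 + 3) - 3)))² = ((√5 - 3)*(8 + (√5 - 3)))² = ((-3 + √5)*(8 + (-3 + √5)))² = ((-3 + √5)*(5 + √5))² = (-3 + √5)²*(5 + √5)²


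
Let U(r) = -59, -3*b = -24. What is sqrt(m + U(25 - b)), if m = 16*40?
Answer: sqrt(581) ≈ 24.104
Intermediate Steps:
b = 8 (b = -1/3*(-24) = 8)
m = 640
sqrt(m + U(25 - b)) = sqrt(640 - 59) = sqrt(581)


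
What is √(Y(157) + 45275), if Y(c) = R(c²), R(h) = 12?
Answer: √45287 ≈ 212.81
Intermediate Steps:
Y(c) = 12
√(Y(157) + 45275) = √(12 + 45275) = √45287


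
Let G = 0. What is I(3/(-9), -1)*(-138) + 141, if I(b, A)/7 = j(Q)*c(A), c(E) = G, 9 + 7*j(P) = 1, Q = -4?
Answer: 141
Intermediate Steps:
j(P) = -8/7 (j(P) = -9/7 + (1/7)*1 = -9/7 + 1/7 = -8/7)
c(E) = 0
I(b, A) = 0 (I(b, A) = 7*(-8/7*0) = 7*0 = 0)
I(3/(-9), -1)*(-138) + 141 = 0*(-138) + 141 = 0 + 141 = 141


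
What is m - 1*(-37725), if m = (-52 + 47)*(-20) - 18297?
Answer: 19528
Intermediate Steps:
m = -18197 (m = -5*(-20) - 18297 = 100 - 18297 = -18197)
m - 1*(-37725) = -18197 - 1*(-37725) = -18197 + 37725 = 19528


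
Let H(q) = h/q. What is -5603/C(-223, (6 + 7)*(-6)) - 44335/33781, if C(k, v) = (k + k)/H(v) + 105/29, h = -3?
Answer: -9415522618/11356462799 ≈ -0.82909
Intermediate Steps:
H(q) = -3/q
C(k, v) = 105/29 - 2*k*v/3 (C(k, v) = (k + k)/((-3/v)) + 105/29 = (2*k)*(-v/3) + 105*(1/29) = -2*k*v/3 + 105/29 = 105/29 - 2*k*v/3)
-5603/C(-223, (6 + 7)*(-6)) - 44335/33781 = -5603/(105/29 - ⅔*(-223)*(6 + 7)*(-6)) - 44335/33781 = -5603/(105/29 - ⅔*(-223)*13*(-6)) - 44335*1/33781 = -5603/(105/29 - ⅔*(-223)*(-78)) - 44335/33781 = -5603/(105/29 - 11596) - 44335/33781 = -5603/(-336179/29) - 44335/33781 = -5603*(-29/336179) - 44335/33781 = 162487/336179 - 44335/33781 = -9415522618/11356462799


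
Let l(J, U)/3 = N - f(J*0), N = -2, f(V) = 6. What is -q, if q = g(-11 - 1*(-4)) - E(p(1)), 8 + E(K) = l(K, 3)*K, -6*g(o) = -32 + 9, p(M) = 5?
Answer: -791/6 ≈ -131.83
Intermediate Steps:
l(J, U) = -24 (l(J, U) = 3*(-2 - 1*6) = 3*(-2 - 6) = 3*(-8) = -24)
g(o) = 23/6 (g(o) = -(-32 + 9)/6 = -⅙*(-23) = 23/6)
E(K) = -8 - 24*K
q = 791/6 (q = 23/6 - (-8 - 24*5) = 23/6 - (-8 - 120) = 23/6 - 1*(-128) = 23/6 + 128 = 791/6 ≈ 131.83)
-q = -1*791/6 = -791/6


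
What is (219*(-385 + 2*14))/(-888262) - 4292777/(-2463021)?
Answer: 4005677054417/2187807959502 ≈ 1.8309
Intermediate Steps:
(219*(-385 + 2*14))/(-888262) - 4292777/(-2463021) = (219*(-385 + 28))*(-1/888262) - 4292777*(-1/2463021) = (219*(-357))*(-1/888262) + 4292777/2463021 = -78183*(-1/888262) + 4292777/2463021 = 78183/888262 + 4292777/2463021 = 4005677054417/2187807959502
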